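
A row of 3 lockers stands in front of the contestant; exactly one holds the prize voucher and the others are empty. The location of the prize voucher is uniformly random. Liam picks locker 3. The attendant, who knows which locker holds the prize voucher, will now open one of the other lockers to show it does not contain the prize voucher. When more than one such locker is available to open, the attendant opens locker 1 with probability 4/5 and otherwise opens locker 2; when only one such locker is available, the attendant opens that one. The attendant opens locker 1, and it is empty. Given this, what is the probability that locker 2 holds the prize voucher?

5/9

Condition on the true location of the prize voucher.
If it is in locker 1 (prior 1/3): the attendant opened locker 1, so this case is ruled out; weight (1/3)·0 = 0.
If it is in locker 2 (prior 1/3): only locker 1 is available, probability 1; weight (1/3)·1 = 1/3.
If it is in locker 3 (prior 1/3): locker 1 is available, opened with probability 4/5; weight (1/3)·(4/5) = 4/15.
The weights sum to 3/5.
So P(the prize voucher in locker 2 | the attendant opened locker 1) = (1/3) / (3/5) = 5/9.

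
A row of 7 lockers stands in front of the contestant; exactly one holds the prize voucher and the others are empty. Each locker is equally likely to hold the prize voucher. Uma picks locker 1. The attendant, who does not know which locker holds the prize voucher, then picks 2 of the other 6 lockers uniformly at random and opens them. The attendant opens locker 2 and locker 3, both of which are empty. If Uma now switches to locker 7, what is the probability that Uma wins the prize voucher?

Apply Bayes' rule, conditioning on where the prize voucher actually is.
If it is in any of lockers 1, 4, 5, 6, and 7 (prior 1/7 each): the attendant picks exactly this set with probability 1/15 regardless, and none is the prize; weight (1/7)·(1/15) = 1/105 each.
If it is in either of lockers 2 and 3 (prior 1/7 each): that locker was opened and seen not to hold the prize — ruled out; weight (1/7)·0 = 0 each.
The weights sum to 1/21.
So P(the prize voucher in locker 7 | the attendant opened locker 2 and locker 3) = (1/105) / (1/21) = 1/5.

1/5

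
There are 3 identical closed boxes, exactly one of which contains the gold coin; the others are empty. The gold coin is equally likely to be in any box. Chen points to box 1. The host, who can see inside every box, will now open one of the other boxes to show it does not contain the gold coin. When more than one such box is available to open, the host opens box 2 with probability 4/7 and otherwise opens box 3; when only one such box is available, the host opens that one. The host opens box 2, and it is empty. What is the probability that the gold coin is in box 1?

4/11

Apply Bayes' rule, conditioning on where the gold coin actually is.
If it is in box 1 (prior 1/3): box 2 is available, opened with probability 4/7; weight (1/3)·(4/7) = 4/21.
If it is in box 2 (prior 1/3): the host opened box 2, so this case is ruled out; weight (1/3)·0 = 0.
If it is in box 3 (prior 1/3): only box 2 is available, probability 1; weight (1/3)·1 = 1/3.
The weights sum to 11/21.
So P(the gold coin in box 1 | the host opened box 2) = (4/21) / (11/21) = 4/11.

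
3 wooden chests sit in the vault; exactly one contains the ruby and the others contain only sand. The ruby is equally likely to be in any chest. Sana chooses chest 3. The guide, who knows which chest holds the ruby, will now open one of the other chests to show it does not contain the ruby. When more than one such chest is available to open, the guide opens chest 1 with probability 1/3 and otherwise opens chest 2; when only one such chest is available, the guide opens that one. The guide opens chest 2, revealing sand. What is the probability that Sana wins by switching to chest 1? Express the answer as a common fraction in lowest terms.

Apply Bayes' rule, conditioning on where the ruby actually is.
If it is in chest 1 (prior 1/3): only chest 2 is available, probability 1; weight (1/3)·1 = 1/3.
If it is in chest 2 (prior 1/3): the guide opened chest 2, so this case is ruled out; weight (1/3)·0 = 0.
If it is in chest 3 (prior 1/3): chest 1 is available but not opened, probability 2/3; weight (1/3)·(2/3) = 2/9.
The weights sum to 5/9.
So P(the ruby in chest 1 | the guide opened chest 2) = (1/3) / (5/9) = 3/5.

3/5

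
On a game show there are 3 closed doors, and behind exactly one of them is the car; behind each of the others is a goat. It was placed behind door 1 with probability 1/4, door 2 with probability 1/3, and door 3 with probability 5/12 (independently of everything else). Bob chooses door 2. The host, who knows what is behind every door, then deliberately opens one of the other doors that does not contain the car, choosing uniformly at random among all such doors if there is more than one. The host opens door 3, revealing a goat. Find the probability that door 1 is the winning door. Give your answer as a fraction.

Consider each possible location of the car in turn.
If it is behind door 1 (prior 1/4): the host has no choice, probability 1; weight (1/4)·1 = 1/4.
If it is behind door 2 (prior 1/3): the host has 2 equally likely choices, so probability 1/2; weight (1/3)·(1/2) = 1/6.
If it is behind door 3 (prior 5/12): the host opened door 3, so this case is ruled out; weight (5/12)·0 = 0.
The weights sum to 5/12.
So P(the car behind door 1 | the host opened door 3) = (1/4) / (5/12) = 3/5.

3/5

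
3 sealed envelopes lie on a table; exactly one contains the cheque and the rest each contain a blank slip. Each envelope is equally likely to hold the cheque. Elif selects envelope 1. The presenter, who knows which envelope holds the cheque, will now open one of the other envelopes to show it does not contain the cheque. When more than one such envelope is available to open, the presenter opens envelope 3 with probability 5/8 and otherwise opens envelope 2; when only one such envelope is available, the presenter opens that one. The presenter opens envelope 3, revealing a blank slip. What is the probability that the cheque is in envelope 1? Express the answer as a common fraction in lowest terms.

Condition on the true location of the cheque.
If it is in envelope 1 (prior 1/3): envelope 3 is available, opened with probability 5/8; weight (1/3)·(5/8) = 5/24.
If it is in envelope 2 (prior 1/3): only envelope 3 is available, probability 1; weight (1/3)·1 = 1/3.
If it is in envelope 3 (prior 1/3): the presenter opened envelope 3, so this case is ruled out; weight (1/3)·0 = 0.
The weights sum to 13/24.
So P(the cheque in envelope 1 | the presenter opened envelope 3) = (5/24) / (13/24) = 5/13.

5/13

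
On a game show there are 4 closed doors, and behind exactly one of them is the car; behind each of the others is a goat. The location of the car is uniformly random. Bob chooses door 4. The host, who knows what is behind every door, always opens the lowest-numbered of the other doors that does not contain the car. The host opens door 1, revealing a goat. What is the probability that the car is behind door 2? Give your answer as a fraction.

Apply Bayes' rule, conditioning on where the car actually is.
If it is behind door 1 (prior 1/4): the host opened door 1, so this case is ruled out; weight (1/4)·0 = 0.
If it is behind any of doors 2, 3, and 4 (prior 1/4 each): door 1 is the lowest-numbered option available, probability 1; weight (1/4)·1 = 1/4 each.
The weights sum to 3/4.
So P(the car behind door 2 | the host opened door 1) = (1/4) / (3/4) = 1/3.

1/3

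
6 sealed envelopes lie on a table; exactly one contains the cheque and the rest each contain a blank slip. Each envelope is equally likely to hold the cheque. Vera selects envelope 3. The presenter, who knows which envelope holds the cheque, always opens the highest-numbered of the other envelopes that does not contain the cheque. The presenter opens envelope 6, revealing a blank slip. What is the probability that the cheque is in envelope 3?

Consider each possible location of the cheque in turn.
If it is in any of envelopes 1, 2, 3, 4, and 5 (prior 1/6 each): envelope 6 is the highest-numbered option available, probability 1; weight (1/6)·1 = 1/6 each.
If it is in envelope 6 (prior 1/6): the presenter opened envelope 6, so this case is ruled out; weight (1/6)·0 = 0.
The weights sum to 5/6.
So P(the cheque in envelope 3 | the presenter opened envelope 6) = (1/6) / (5/6) = 1/5.

1/5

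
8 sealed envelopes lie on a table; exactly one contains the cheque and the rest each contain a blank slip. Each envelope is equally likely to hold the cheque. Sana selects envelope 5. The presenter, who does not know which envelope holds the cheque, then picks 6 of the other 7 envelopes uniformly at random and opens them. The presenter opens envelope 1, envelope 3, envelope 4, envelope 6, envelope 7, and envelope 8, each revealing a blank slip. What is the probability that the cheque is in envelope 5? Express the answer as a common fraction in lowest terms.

Consider each possible location of the cheque in turn.
If it is in any of envelopes 1, 3, 4, 6, 7, and 8 (prior 1/8 each): that envelope was opened and seen not to hold the prize — ruled out; weight (1/8)·0 = 0 each.
If it is in either of envelopes 2 and 5 (prior 1/8 each): the presenter picks exactly this set with probability 1/7 regardless, and none is the prize; weight (1/8)·(1/7) = 1/56 each.
The weights sum to 1/28.
So P(the cheque in envelope 5 | the presenter opened envelope 1, envelope 3, envelope 4, envelope 6, envelope 7, and envelope 8) = (1/56) / (1/28) = 1/2.

1/2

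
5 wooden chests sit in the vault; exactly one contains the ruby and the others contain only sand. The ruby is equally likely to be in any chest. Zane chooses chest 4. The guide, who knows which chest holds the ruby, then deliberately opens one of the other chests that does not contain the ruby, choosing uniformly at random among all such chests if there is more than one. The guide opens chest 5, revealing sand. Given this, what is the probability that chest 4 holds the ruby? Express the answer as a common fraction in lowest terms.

Condition on the true location of the ruby.
If it is in any of chests 1, 2, and 3 (prior 1/5 each): the guide has 3 equally likely choices, so probability 1/3; weight (1/5)·(1/3) = 1/15 each.
If it is in chest 4 (prior 1/5): the guide has 4 equally likely choices, so probability 1/4; weight (1/5)·(1/4) = 1/20.
If it is in chest 5 (prior 1/5): the guide opened chest 5, so this case is ruled out; weight (1/5)·0 = 0.
The weights sum to 1/4.
So P(the ruby in chest 4 | the guide opened chest 5) = (1/20) / (1/4) = 1/5.

1/5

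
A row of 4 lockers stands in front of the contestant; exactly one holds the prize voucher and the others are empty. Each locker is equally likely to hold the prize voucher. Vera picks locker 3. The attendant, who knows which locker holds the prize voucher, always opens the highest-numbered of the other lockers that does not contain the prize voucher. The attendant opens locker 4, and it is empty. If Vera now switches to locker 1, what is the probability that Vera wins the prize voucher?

Apply Bayes' rule, conditioning on where the prize voucher actually is.
If it is in any of lockers 1, 2, and 3 (prior 1/4 each): locker 4 is the highest-numbered option available, probability 1; weight (1/4)·1 = 1/4 each.
If it is in locker 4 (prior 1/4): the attendant opened locker 4, so this case is ruled out; weight (1/4)·0 = 0.
The weights sum to 3/4.
So P(the prize voucher in locker 1 | the attendant opened locker 4) = (1/4) / (3/4) = 1/3.

1/3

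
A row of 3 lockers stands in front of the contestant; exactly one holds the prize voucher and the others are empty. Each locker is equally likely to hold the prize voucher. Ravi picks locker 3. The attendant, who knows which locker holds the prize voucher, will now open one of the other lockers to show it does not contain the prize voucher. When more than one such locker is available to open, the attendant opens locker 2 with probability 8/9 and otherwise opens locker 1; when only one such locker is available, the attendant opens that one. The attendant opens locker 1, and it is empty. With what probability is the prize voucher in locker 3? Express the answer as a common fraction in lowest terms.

Apply Bayes' rule, conditioning on where the prize voucher actually is.
If it is in locker 1 (prior 1/3): the attendant opened locker 1, so this case is ruled out; weight (1/3)·0 = 0.
If it is in locker 2 (prior 1/3): only locker 1 is available, probability 1; weight (1/3)·1 = 1/3.
If it is in locker 3 (prior 1/3): locker 2 is available but not opened, probability 1/9; weight (1/3)·(1/9) = 1/27.
The weights sum to 10/27.
So P(the prize voucher in locker 3 | the attendant opened locker 1) = (1/27) / (10/27) = 1/10.

1/10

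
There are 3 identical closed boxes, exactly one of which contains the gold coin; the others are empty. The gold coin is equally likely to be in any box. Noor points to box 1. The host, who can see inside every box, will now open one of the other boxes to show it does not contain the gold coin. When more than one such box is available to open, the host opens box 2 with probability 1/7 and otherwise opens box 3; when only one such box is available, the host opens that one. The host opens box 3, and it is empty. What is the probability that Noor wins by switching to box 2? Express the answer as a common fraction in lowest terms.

Apply Bayes' rule, conditioning on where the gold coin actually is.
If it is in box 1 (prior 1/3): box 2 is available but not opened, probability 6/7; weight (1/3)·(6/7) = 2/7.
If it is in box 2 (prior 1/3): only box 3 is available, probability 1; weight (1/3)·1 = 1/3.
If it is in box 3 (prior 1/3): the host opened box 3, so this case is ruled out; weight (1/3)·0 = 0.
The weights sum to 13/21.
So P(the gold coin in box 2 | the host opened box 3) = (1/3) / (13/21) = 7/13.

7/13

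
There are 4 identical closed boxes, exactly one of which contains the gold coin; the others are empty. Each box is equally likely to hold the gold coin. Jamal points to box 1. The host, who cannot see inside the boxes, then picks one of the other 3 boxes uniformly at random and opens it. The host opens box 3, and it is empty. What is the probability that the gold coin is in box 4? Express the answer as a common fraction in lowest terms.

1/3

Because the host chose which box to open without knowing where the gold coin is, the choice is independent of the prize location. Learning that box 3 does not hold the gold coin simply rules out that one location and leaves the remaining 3 boxes still equally likely by symmetry.
So P(the gold coin in box 4) = 1/3.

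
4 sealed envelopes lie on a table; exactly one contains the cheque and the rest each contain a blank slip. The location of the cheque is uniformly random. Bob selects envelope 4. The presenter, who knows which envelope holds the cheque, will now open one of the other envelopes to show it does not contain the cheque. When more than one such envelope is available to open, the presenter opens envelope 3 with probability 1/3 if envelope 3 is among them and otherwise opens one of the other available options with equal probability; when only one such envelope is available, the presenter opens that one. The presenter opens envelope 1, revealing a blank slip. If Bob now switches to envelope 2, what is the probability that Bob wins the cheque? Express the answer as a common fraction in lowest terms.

4/9

Apply Bayes' rule, conditioning on where the cheque actually is.
If it is in envelope 1 (prior 1/4): the presenter opened envelope 1, so this case is ruled out; weight (1/4)·0 = 0.
If it is in envelope 2 (prior 1/4): envelope 3 is available but not opened, probability 2/3; weight (1/4)·(2/3) = 1/6.
If it is in envelope 3 (prior 1/4): envelope 3 holds the prize so is unavailable; the presenter chooses uniformly among the 2 others, probability 1/2; weight (1/4)·(1/2) = 1/8.
If it is in envelope 4 (prior 1/4): envelope 3 is available but not opened; envelope 1 gets probability (1 − 1/3)/2 = 1/3; weight (1/4)·(1/3) = 1/12.
The weights sum to 3/8.
So P(the cheque in envelope 2 | the presenter opened envelope 1) = (1/6) / (3/8) = 4/9.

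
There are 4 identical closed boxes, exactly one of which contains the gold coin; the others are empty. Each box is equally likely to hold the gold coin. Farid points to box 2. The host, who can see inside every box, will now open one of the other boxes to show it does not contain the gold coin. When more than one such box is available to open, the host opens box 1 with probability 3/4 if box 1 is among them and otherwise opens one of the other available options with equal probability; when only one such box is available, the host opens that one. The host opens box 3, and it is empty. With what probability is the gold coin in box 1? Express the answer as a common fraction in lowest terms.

Condition on the true location of the gold coin.
If it is in box 1 (prior 1/4): box 1 holds the prize so is unavailable; the host chooses uniformly among the 2 others, probability 1/2; weight (1/4)·(1/2) = 1/8.
If it is in box 2 (prior 1/4): box 1 is available but not opened; box 3 gets probability (1 − 3/4)/2 = 1/8; weight (1/4)·(1/8) = 1/32.
If it is in box 3 (prior 1/4): the host opened box 3, so this case is ruled out; weight (1/4)·0 = 0.
If it is in box 4 (prior 1/4): box 1 is available but not opened, probability 1/4; weight (1/4)·(1/4) = 1/16.
The weights sum to 7/32.
So P(the gold coin in box 1 | the host opened box 3) = (1/8) / (7/32) = 4/7.

4/7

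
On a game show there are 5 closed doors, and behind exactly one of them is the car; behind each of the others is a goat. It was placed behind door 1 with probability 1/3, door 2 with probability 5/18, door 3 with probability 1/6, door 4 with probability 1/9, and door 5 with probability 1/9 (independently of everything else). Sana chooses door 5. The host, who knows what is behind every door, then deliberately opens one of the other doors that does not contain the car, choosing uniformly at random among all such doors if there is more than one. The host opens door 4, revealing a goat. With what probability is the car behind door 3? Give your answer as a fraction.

6/31

Consider each possible location of the car in turn.
If it is behind door 1 (prior 1/3): the host has 3 equally likely choices, so probability 1/3; weight (1/3)·(1/3) = 1/9.
If it is behind door 2 (prior 5/18): the host has 3 equally likely choices, so probability 1/3; weight (5/18)·(1/3) = 5/54.
If it is behind door 3 (prior 1/6): the host has 3 equally likely choices, so probability 1/3; weight (1/6)·(1/3) = 1/18.
If it is behind door 4 (prior 1/9): the host opened door 4, so this case is ruled out; weight (1/9)·0 = 0.
If it is behind door 5 (prior 1/9): the host has 4 equally likely choices, so probability 1/4; weight (1/9)·(1/4) = 1/36.
The weights sum to 31/108.
So P(the car behind door 3 | the host opened door 4) = (1/18) / (31/108) = 6/31.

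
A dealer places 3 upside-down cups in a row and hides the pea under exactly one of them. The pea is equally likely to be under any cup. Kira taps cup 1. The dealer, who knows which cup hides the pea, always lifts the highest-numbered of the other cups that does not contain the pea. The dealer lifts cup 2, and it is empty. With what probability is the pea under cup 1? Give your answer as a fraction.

0

Apply Bayes' rule, conditioning on where the pea actually is.
If it is under cup 1 (prior 1/3): the dealer would have opened cup 3 instead, probability 0; weight (1/3)·0 = 0.
If it is under cup 2 (prior 1/3): the dealer opened cup 2, so this case is ruled out; weight (1/3)·0 = 0.
If it is under cup 3 (prior 1/3): cup 2 is the highest-numbered option available, probability 1; weight (1/3)·1 = 1/3.
The weights sum to 1/3.
So P(the pea under cup 1 | the dealer opened cup 2) = 0 / (1/3) = 0.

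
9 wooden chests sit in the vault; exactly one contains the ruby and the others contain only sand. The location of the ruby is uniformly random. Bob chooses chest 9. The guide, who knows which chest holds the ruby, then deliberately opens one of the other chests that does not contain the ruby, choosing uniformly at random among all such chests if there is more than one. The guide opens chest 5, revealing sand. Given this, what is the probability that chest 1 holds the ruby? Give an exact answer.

Consider each possible location of the ruby in turn.
If it is in any of chests 1, 2, 3, 4, 6, 7, and 8 (prior 1/9 each): the guide has 7 equally likely choices, so probability 1/7; weight (1/9)·(1/7) = 1/63 each.
If it is in chest 5 (prior 1/9): the guide opened chest 5, so this case is ruled out; weight (1/9)·0 = 0.
If it is in chest 9 (prior 1/9): the guide has 8 equally likely choices, so probability 1/8; weight (1/9)·(1/8) = 1/72.
The weights sum to 1/8.
So P(the ruby in chest 1 | the guide opened chest 5) = (1/63) / (1/8) = 8/63.

8/63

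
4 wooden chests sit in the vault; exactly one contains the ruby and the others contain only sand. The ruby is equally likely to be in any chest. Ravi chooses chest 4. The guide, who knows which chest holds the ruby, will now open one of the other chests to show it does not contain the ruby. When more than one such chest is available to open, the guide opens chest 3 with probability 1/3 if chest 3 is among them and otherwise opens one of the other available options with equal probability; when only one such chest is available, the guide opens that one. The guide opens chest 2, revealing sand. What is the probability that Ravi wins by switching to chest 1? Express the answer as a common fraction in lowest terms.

4/9

Consider each possible location of the ruby in turn.
If it is in chest 1 (prior 1/4): chest 3 is available but not opened, probability 2/3; weight (1/4)·(2/3) = 1/6.
If it is in chest 2 (prior 1/4): the guide opened chest 2, so this case is ruled out; weight (1/4)·0 = 0.
If it is in chest 3 (prior 1/4): chest 3 holds the prize so is unavailable; the guide chooses uniformly among the 2 others, probability 1/2; weight (1/4)·(1/2) = 1/8.
If it is in chest 4 (prior 1/4): chest 3 is available but not opened; chest 2 gets probability (1 − 1/3)/2 = 1/3; weight (1/4)·(1/3) = 1/12.
The weights sum to 3/8.
So P(the ruby in chest 1 | the guide opened chest 2) = (1/6) / (3/8) = 4/9.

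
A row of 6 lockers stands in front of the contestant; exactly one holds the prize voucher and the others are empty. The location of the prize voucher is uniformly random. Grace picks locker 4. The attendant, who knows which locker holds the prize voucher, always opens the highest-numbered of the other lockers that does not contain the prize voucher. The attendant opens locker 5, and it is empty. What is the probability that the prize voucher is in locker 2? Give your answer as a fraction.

0

Consider each possible location of the prize voucher in turn.
If it is in any of lockers 1, 2, 3, and 4 (prior 1/6 each): the attendant would have opened locker 6 instead, probability 0; weight (1/6)·0 = 0 each.
If it is in locker 5 (prior 1/6): the attendant opened locker 5, so this case is ruled out; weight (1/6)·0 = 0.
If it is in locker 6 (prior 1/6): locker 5 is the highest-numbered option available, probability 1; weight (1/6)·1 = 1/6.
The weights sum to 1/6.
So P(the prize voucher in locker 2 | the attendant opened locker 5) = 0 / (1/6) = 0.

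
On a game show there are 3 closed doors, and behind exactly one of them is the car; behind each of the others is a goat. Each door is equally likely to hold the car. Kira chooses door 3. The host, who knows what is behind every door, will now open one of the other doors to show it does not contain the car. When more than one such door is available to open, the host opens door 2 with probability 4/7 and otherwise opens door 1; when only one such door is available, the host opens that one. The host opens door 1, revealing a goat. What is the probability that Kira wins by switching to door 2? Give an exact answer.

7/10

Consider each possible location of the car in turn.
If it is behind door 1 (prior 1/3): the host opened door 1, so this case is ruled out; weight (1/3)·0 = 0.
If it is behind door 2 (prior 1/3): only door 1 is available, probability 1; weight (1/3)·1 = 1/3.
If it is behind door 3 (prior 1/3): door 2 is available but not opened, probability 3/7; weight (1/3)·(3/7) = 1/7.
The weights sum to 10/21.
So P(the car behind door 2 | the host opened door 1) = (1/3) / (10/21) = 7/10.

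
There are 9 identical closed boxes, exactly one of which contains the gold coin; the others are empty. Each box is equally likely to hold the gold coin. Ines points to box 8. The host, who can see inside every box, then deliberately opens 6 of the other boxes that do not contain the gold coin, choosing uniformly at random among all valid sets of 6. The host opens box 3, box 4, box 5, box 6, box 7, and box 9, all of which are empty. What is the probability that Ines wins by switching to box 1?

Consider each possible location of the gold coin in turn.
If it is in either of boxes 1 and 2 (prior 1/9 each): the host has 7 equally likely choices, so probability 1/7; weight (1/9)·(1/7) = 1/63 each.
If it is in any of boxes 3, 4, 5, 6, 7, and 9 (prior 1/9 each): that box was opened and seen not to hold the prize — ruled out; weight (1/9)·0 = 0 each.
If it is in box 8 (prior 1/9): the host has 28 equally likely choices, so probability 1/28; weight (1/9)·(1/28) = 1/252.
The weights sum to 1/28.
So P(the gold coin in box 1 | the host opened box 3, box 4, box 5, box 6, box 7, and box 9) = (1/63) / (1/28) = 4/9.

4/9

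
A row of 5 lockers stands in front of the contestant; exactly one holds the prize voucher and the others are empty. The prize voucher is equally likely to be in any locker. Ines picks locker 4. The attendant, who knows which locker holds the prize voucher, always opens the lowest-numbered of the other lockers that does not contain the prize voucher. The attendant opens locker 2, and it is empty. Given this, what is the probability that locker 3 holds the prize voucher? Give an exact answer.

Consider each possible location of the prize voucher in turn.
If it is in locker 1 (prior 1/5): locker 2 is the lowest-numbered option available, probability 1; weight (1/5)·1 = 1/5.
If it is in locker 2 (prior 1/5): the attendant opened locker 2, so this case is ruled out; weight (1/5)·0 = 0.
If it is in any of lockers 3, 4, and 5 (prior 1/5 each): the attendant would have opened locker 1 instead, probability 0; weight (1/5)·0 = 0 each.
The weights sum to 1/5.
So P(the prize voucher in locker 3 | the attendant opened locker 2) = 0 / (1/5) = 0.

0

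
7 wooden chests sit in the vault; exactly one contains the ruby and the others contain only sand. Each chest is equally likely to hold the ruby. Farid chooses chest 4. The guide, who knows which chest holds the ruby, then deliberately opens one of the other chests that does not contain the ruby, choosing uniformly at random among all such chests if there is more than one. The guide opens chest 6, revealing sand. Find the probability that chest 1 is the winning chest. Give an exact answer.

Condition on the true location of the ruby.
If it is in any of chests 1, 2, 3, 5, and 7 (prior 1/7 each): the guide has 5 equally likely choices, so probability 1/5; weight (1/7)·(1/5) = 1/35 each.
If it is in chest 4 (prior 1/7): the guide has 6 equally likely choices, so probability 1/6; weight (1/7)·(1/6) = 1/42.
If it is in chest 6 (prior 1/7): the guide opened chest 6, so this case is ruled out; weight (1/7)·0 = 0.
The weights sum to 1/6.
So P(the ruby in chest 1 | the guide opened chest 6) = (1/35) / (1/6) = 6/35.

6/35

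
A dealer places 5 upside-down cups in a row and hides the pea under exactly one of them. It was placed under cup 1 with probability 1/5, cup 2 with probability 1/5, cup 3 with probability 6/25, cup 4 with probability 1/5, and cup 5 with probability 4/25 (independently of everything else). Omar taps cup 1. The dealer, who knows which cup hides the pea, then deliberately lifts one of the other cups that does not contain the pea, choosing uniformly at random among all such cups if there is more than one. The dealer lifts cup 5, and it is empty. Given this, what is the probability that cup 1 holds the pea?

Condition on the true location of the pea.
If it is under cup 1 (prior 1/5): the dealer has 4 equally likely choices, so probability 1/4; weight (1/5)·(1/4) = 1/20.
If it is under either of cups 2 and 4 (prior 1/5 each): the dealer has 3 equally likely choices, so probability 1/3; weight (1/5)·(1/3) = 1/15 each.
If it is under cup 3 (prior 6/25): the dealer has 3 equally likely choices, so probability 1/3; weight (6/25)·(1/3) = 2/25.
If it is under cup 5 (prior 4/25): the dealer opened cup 5, so this case is ruled out; weight (4/25)·0 = 0.
The weights sum to 79/300.
So P(the pea under cup 1 | the dealer opened cup 5) = (1/20) / (79/300) = 15/79.

15/79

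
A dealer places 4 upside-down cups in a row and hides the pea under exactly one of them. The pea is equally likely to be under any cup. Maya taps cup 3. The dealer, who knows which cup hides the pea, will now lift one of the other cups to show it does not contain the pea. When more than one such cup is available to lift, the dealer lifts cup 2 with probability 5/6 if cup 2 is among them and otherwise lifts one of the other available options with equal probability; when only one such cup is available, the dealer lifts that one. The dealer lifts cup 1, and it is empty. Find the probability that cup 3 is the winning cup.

Apply Bayes' rule, conditioning on where the pea actually is.
If it is under cup 1 (prior 1/4): the dealer opened cup 1, so this case is ruled out; weight (1/4)·0 = 0.
If it is under cup 2 (prior 1/4): cup 2 holds the prize so is unavailable; the dealer chooses uniformly among the 2 others, probability 1/2; weight (1/4)·(1/2) = 1/8.
If it is under cup 3 (prior 1/4): cup 2 is available but not opened; cup 1 gets probability (1 − 5/6)/2 = 1/12; weight (1/4)·(1/12) = 1/48.
If it is under cup 4 (prior 1/4): cup 2 is available but not opened, probability 1/6; weight (1/4)·(1/6) = 1/24.
The weights sum to 3/16.
So P(the pea under cup 3 | the dealer opened cup 1) = (1/48) / (3/16) = 1/9.

1/9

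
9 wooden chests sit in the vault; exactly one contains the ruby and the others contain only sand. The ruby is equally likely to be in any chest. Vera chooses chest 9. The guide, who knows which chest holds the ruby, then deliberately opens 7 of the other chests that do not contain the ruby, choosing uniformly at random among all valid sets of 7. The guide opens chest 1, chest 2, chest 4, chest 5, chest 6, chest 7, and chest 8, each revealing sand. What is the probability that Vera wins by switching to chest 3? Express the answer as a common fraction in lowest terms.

Condition on the true location of the ruby.
If it is in any of chests 1, 2, 4, 5, 6, 7, and 8 (prior 1/9 each): that chest was opened and seen not to hold the prize — ruled out; weight (1/9)·0 = 0 each.
If it is in chest 3 (prior 1/9): the guide has no choice, probability 1; weight (1/9)·1 = 1/9.
If it is in chest 9 (prior 1/9): the guide has 8 equally likely choices, so probability 1/8; weight (1/9)·(1/8) = 1/72.
The weights sum to 1/8.
So P(the ruby in chest 3 | the guide opened chest 1, chest 2, chest 4, chest 5, chest 6, chest 7, and chest 8) = (1/9) / (1/8) = 8/9.

8/9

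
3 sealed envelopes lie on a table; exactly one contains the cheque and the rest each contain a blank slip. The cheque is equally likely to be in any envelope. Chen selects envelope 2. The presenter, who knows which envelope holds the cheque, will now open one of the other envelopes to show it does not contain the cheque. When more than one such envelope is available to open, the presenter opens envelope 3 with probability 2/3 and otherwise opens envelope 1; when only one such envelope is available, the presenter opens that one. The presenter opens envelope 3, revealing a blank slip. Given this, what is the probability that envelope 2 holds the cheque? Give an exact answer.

2/5

Apply Bayes' rule, conditioning on where the cheque actually is.
If it is in envelope 1 (prior 1/3): only envelope 3 is available, probability 1; weight (1/3)·1 = 1/3.
If it is in envelope 2 (prior 1/3): envelope 3 is available, opened with probability 2/3; weight (1/3)·(2/3) = 2/9.
If it is in envelope 3 (prior 1/3): the presenter opened envelope 3, so this case is ruled out; weight (1/3)·0 = 0.
The weights sum to 5/9.
So P(the cheque in envelope 2 | the presenter opened envelope 3) = (2/9) / (5/9) = 2/5.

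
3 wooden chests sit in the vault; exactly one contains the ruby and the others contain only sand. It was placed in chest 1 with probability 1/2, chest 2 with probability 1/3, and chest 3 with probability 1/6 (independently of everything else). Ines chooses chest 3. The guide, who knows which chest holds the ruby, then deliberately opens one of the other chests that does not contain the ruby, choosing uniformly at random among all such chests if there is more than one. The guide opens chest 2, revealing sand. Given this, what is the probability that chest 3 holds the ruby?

Condition on the true location of the ruby.
If it is in chest 1 (prior 1/2): the guide has no choice, probability 1; weight (1/2)·1 = 1/2.
If it is in chest 2 (prior 1/3): the guide opened chest 2, so this case is ruled out; weight (1/3)·0 = 0.
If it is in chest 3 (prior 1/6): the guide has 2 equally likely choices, so probability 1/2; weight (1/6)·(1/2) = 1/12.
The weights sum to 7/12.
So P(the ruby in chest 3 | the guide opened chest 2) = (1/12) / (7/12) = 1/7.

1/7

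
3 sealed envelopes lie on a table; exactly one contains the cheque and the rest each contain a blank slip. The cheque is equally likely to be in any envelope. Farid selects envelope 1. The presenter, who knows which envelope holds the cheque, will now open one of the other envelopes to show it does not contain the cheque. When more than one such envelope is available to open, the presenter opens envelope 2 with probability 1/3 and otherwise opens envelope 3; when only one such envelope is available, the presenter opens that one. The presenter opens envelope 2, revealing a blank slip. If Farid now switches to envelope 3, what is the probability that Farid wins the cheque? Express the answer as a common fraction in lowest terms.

3/4

Apply Bayes' rule, conditioning on where the cheque actually is.
If it is in envelope 1 (prior 1/3): envelope 2 is available, opened with probability 1/3; weight (1/3)·(1/3) = 1/9.
If it is in envelope 2 (prior 1/3): the presenter opened envelope 2, so this case is ruled out; weight (1/3)·0 = 0.
If it is in envelope 3 (prior 1/3): only envelope 2 is available, probability 1; weight (1/3)·1 = 1/3.
The weights sum to 4/9.
So P(the cheque in envelope 3 | the presenter opened envelope 2) = (1/3) / (4/9) = 3/4.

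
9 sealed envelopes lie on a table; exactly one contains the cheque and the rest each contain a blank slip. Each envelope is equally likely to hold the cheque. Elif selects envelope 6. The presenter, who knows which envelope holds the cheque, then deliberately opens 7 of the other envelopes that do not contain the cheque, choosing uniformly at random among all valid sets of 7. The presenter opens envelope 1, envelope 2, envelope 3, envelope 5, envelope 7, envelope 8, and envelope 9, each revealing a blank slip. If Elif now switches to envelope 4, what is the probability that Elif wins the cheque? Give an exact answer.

Consider each possible location of the cheque in turn.
If it is in any of envelopes 1, 2, 3, 5, 7, 8, and 9 (prior 1/9 each): that envelope was opened and seen not to hold the prize — ruled out; weight (1/9)·0 = 0 each.
If it is in envelope 4 (prior 1/9): the presenter has no choice, probability 1; weight (1/9)·1 = 1/9.
If it is in envelope 6 (prior 1/9): the presenter has 8 equally likely choices, so probability 1/8; weight (1/9)·(1/8) = 1/72.
The weights sum to 1/8.
So P(the cheque in envelope 4 | the presenter opened envelope 1, envelope 2, envelope 3, envelope 5, envelope 7, envelope 8, and envelope 9) = (1/9) / (1/8) = 8/9.

8/9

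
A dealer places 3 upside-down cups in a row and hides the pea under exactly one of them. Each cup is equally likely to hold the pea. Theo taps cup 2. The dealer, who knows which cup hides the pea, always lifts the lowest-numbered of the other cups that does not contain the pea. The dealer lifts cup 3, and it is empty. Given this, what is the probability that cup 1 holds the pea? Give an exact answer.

1

Apply Bayes' rule, conditioning on where the pea actually is.
If it is under cup 1 (prior 1/3): cup 3 is the lowest-numbered option available, probability 1; weight (1/3)·1 = 1/3.
If it is under cup 2 (prior 1/3): the dealer would have opened cup 1 instead, probability 0; weight (1/3)·0 = 0.
If it is under cup 3 (prior 1/3): the dealer opened cup 3, so this case is ruled out; weight (1/3)·0 = 0.
The weights sum to 1/3.
So P(the pea under cup 1 | the dealer opened cup 3) = (1/3) / (1/3) = 1.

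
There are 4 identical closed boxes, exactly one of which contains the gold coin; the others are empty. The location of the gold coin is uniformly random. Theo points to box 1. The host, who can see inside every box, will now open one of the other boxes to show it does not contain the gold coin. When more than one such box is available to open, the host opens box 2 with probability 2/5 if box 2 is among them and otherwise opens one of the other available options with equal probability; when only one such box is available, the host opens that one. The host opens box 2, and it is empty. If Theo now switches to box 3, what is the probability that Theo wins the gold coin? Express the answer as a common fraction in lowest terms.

1/3

Condition on the true location of the gold coin.
If it is in any of boxes 1, 3, and 4 (prior 1/4 each): box 2 is available, opened with probability 2/5; weight (1/4)·(2/5) = 1/10 each.
If it is in box 2 (prior 1/4): the host opened box 2, so this case is ruled out; weight (1/4)·0 = 0.
The weights sum to 3/10.
So P(the gold coin in box 3 | the host opened box 2) = (1/10) / (3/10) = 1/3.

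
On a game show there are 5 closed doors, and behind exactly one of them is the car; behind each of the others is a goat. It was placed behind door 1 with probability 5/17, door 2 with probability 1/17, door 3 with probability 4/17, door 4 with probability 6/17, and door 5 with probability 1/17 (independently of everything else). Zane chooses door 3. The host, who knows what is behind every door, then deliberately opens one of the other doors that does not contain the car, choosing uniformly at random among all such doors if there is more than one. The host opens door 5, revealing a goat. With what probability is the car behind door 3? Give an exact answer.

Apply Bayes' rule, conditioning on where the car actually is.
If it is behind door 1 (prior 5/17): the host has 3 equally likely choices, so probability 1/3; weight (5/17)·(1/3) = 5/51.
If it is behind door 2 (prior 1/17): the host has 3 equally likely choices, so probability 1/3; weight (1/17)·(1/3) = 1/51.
If it is behind door 3 (prior 4/17): the host has 4 equally likely choices, so probability 1/4; weight (4/17)·(1/4) = 1/17.
If it is behind door 4 (prior 6/17): the host has 3 equally likely choices, so probability 1/3; weight (6/17)·(1/3) = 2/17.
If it is behind door 5 (prior 1/17): the host opened door 5, so this case is ruled out; weight (1/17)·0 = 0.
The weights sum to 5/17.
So P(the car behind door 3 | the host opened door 5) = (1/17) / (5/17) = 1/5.

1/5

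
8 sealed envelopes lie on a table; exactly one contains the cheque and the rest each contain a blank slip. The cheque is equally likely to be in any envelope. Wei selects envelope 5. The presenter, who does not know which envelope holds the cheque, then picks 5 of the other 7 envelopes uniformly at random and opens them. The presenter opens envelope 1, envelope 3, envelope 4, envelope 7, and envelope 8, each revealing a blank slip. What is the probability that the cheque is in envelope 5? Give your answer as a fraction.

Apply Bayes' rule, conditioning on where the cheque actually is.
If it is in any of envelopes 1, 3, 4, 7, and 8 (prior 1/8 each): that envelope was opened and seen not to hold the prize — ruled out; weight (1/8)·0 = 0 each.
If it is in any of envelopes 2, 5, and 6 (prior 1/8 each): the presenter picks exactly this set with probability 1/21 regardless, and none is the prize; weight (1/8)·(1/21) = 1/168 each.
The weights sum to 1/56.
So P(the cheque in envelope 5 | the presenter opened envelope 1, envelope 3, envelope 4, envelope 7, and envelope 8) = (1/168) / (1/56) = 1/3.

1/3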